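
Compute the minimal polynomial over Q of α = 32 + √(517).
m_α(x) = x^2 - 64x + 507

From α - 32 = √(517), squaring gives (α - 32)^2 = 517, i.e. α^2 - 64α + 1024 = 517, so α^2 - 64α + 507 = 0. The discriminant of x^2 - 64x + 507 is (-64)^2 - 4·(507) = 4096 - 2028 = 2068, and 4·(517) is not a perfect square in Q since 517 is squarefree and ≠ 1. Hence x^2 - 64x + 507 is irreducible over Q and is the minimal polynomial of α.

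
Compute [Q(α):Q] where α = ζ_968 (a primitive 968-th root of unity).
[Q(α):Q] = 440

The minimal polynomial of ζ_968 over Q is the 968-th cyclotomic polynomial Φ_968(x), which is irreducible over Q and has degree φ(968) = 440. Hence [Q(α):Q] = φ(968) = 440.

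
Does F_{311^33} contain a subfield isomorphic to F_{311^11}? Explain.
Yes: F_{311^11} is a subfield of F_{311^33}

F_{p^m} embeds in F_{p^n} iff m | n (since F_{p^n} is the splitting field of x^(p^n) - x, and F_{p^m} ⊂ F_{p^n} forces p^n to be a power of p^m, i.e. m | n; conversely if m | n then every root of x^(p^m) - x is a root of x^(p^n) - x). Here 11 | 33 (since 33 = 3·11), so F_{311^11} is a subfield of F_{311^33}, and [F_{311^33} : F_{311^11}] = 33/11 = 3.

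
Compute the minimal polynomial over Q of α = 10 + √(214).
m_α(x) = x^2 - 20x - 114

From α - 10 = √(214), squaring gives (α - 10)^2 = 214, i.e. α^2 - 20α + 100 = 214, so α^2 - 20α - 114 = 0. The discriminant of x^2 - 20x - 114 is (-20)^2 - 4·(-114) = 400 + 456 = 856, and 4·(214) is not a perfect square in Q since 214 is squarefree and ≠ 1. Hence x^2 - 20x - 114 is irreducible over Q and is the minimal polynomial of α.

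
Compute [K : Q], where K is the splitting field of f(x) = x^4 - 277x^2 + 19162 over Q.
[K : Q] = 4

Solving the quadratic in x^2: x^2 = (277 ± √(277^2 - 4·19162))/2 = (277 ± √81)/2 = (277 ± 9)/2, giving x^2 = 143 or x^2 = 134. So f(x) = (x^2 - 143)(x^2 - 134) and the roots of f are ±√143, ±√134. Hence the splitting field is K = Q(√143, √134). Since 143 and 134 are distinct squarefree integers > 1, their product 19162 is not a perfect square, so √134 ∉ Q(√143). By the tower law [K:Q] = [Q(√143,√134):Q(√143)] · [Q(√143):Q] = 2 · 2 = 4.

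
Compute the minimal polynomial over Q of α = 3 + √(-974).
m_α(x) = x^2 - 6x + 983

From α - 3 = √(-974), squaring gives (α - 3)^2 = -974, i.e. α^2 - 6α + 9 = -974, so α^2 - 6α + 983 = 0. The discriminant of x^2 - 6x + 983 is (-6)^2 - 4·(983) = 36 - 3932 = -3896, and 4·(-974) is not a perfect square in Q since -974 is squarefree and ≠ 1. Hence x^2 - 6x + 983 is irreducible over Q and is the minimal polynomial of α.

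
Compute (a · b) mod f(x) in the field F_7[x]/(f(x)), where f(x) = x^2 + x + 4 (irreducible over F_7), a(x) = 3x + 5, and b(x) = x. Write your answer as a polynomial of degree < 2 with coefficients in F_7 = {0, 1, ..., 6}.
a · b ≡ 2x + 2 (mod f(x))

Multiply in F_7[x]: a(x)·b(x) = (3x + 5)·(x) = 3x^2 + 5x. This has degree ≥ 2, so divide by f(x) over F_7: 3x^2 + 5x = (3)·(x^2 + x + 4) + (2x + 2). Hence a·b ≡ 2x + 2 (mod f). (F_7[x]/(f) is a field with 7^2 = 49 elements since f is irreducible of degree 2.)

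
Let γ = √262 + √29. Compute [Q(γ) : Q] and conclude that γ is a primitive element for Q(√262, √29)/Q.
[Q(γ) : Q] = 4 (equivalently, Q(γ) = Q(√262, √29))

Obviously Q(γ) ⊆ Q(√262, √29), and [Q(√262, √29):Q] = 4 (since 262, 29 are distinct squarefree integers > 1 with 7598 not a perfect square). To show equality we compute the minimal polynomial of γ. From γ = √262 + √29: γ^2 = 262 + 2√(7598) + 29 = 291 + 2√(7598), so γ^2 - 291 = 2√(7598); squaring, (γ^2 - 291)^2 = 4·7598, i.e. γ^4 - 582γ^2 + 84681 - 30392 = 0, i.e. γ^4 - 582γ^2 + 54289 = 0. So γ is a root of x^4 - 582x^2 + 54289. This polynomial is irreducible over Q: it has no rational root (each ±√262 ± √29 is irrational), and any factorization into two quadratics over Q would force √(7598) ∈ Q (pairing opposite roots) or √262, √29 ∈ Q (other pairings), all impossible. Hence [Q(γ):Q] = 4 = [Q(√262, √29):Q], so Q(γ) = Q(√262, √29).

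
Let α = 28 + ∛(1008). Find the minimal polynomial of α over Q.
m_α(x) = x^3 - 84x^2 + 2352x - 22960

Set β = α - 28 = ∛(1008), so β^3 = 1008. Then (α - 28)^3 - 1008 = 0, i.e. α is a root of g(x) = (x - 28)^3 - 1008 = x^3 - 84x^2 + 2352x - 22960. Since g(x) = h(x - 28) where h(x) = x^3 - 1008, and h is irreducible over Q (because 1008 is not a perfect cube, so h has no rational root, and a monic cubic with no rational root is irreducible), g is also irreducible (irreducibility is preserved under the substitution x → x - 28). Hence m_α(x) = x^3 - 84x^2 + 2352x - 22960.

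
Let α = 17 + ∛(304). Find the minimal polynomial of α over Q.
m_α(x) = x^3 - 51x^2 + 867x - 5217

Set β = α - 17 = ∛(304), so β^3 = 304. Then (α - 17)^3 - 304 = 0, i.e. α is a root of g(x) = (x - 17)^3 - 304 = x^3 - 51x^2 + 867x - 5217. Since g(x) = h(x - 17) where h(x) = x^3 - 304, and h is irreducible over Q (because 304 is not a perfect cube, so h has no rational root, and a monic cubic with no rational root is irreducible), g is also irreducible (irreducibility is preserved under the substitution x → x - 17). Hence m_α(x) = x^3 - 51x^2 + 867x - 5217.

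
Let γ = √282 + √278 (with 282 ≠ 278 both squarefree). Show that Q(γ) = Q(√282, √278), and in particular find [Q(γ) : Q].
[Q(γ) : Q] = 4 (equivalently, Q(γ) = Q(√282, √278))

Obviously Q(γ) ⊆ Q(√282, √278), and [Q(√282, √278):Q] = 4 (since 282, 278 are distinct squarefree integers > 1 with 78396 not a perfect square). To show equality we compute the minimal polynomial of γ. From γ = √282 + √278: γ^2 = 282 + 2√(78396) + 278 = 560 + 2√(78396), so γ^2 - 560 = 2√(78396); squaring, (γ^2 - 560)^2 = 4·78396, i.e. γ^4 - 1120γ^2 + 313600 - 313584 = 0, i.e. γ^4 - 1120γ^2 + 16 = 0. So γ is a root of x^4 - 1120x^2 + 16. This polynomial is irreducible over Q: it has no rational root (each ±√282 ± √278 is irrational), and any factorization into two quadratics over Q would force √(78396) ∈ Q (pairing opposite roots) or √282, √278 ∈ Q (other pairings), all impossible. Hence [Q(γ):Q] = 4 = [Q(√282, √278):Q], so Q(γ) = Q(√282, √278).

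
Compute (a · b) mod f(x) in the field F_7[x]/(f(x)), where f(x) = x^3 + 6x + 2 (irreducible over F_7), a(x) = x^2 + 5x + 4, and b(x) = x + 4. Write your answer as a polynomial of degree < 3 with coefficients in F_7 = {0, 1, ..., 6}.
a · b ≡ 2x^2 + 4x (mod f(x))

Multiply in F_7[x]: a(x)·b(x) = (x^2 + 5x + 4)·(x + 4) = x^3 + 2x^2 + 3x + 2. This has degree ≥ 3, so divide by f(x) over F_7: x^3 + 2x^2 + 3x + 2 = (1)·(x^3 + 6x + 2) + (2x^2 + 4x). Hence a·b ≡ 2x^2 + 4x (mod f). (F_7[x]/(f) is a field with 7^3 = 343 elements since f is irreducible of degree 3.)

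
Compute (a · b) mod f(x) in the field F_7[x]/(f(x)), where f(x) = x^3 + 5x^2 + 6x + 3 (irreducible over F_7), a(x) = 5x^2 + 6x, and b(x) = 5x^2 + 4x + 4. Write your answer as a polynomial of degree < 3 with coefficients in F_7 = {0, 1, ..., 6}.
a · b ≡ 3x^2 + 1 (mod f(x))

Multiply in F_7[x]: a(x)·b(x) = (5x^2 + 6x)·(5x^2 + 4x + 4) = 4x^4 + x^3 + 2x^2 + 3x. This has degree ≥ 3, so divide by f(x) over F_7: 4x^4 + x^3 + 2x^2 + 3x = (4x + 2)·(x^3 + 5x^2 + 6x + 3) + (3x^2 + 1). Hence a·b ≡ 3x^2 + 1 (mod f). (F_7[x]/(f) is a field with 7^3 = 343 elements since f is irreducible of degree 3.)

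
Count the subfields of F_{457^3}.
F_{457^3} has 2 subfields

The subfields of F_{p^n} are exactly the fields F_{p^d} for d | n (each is the fixed field of the unique index-d subgroup of Gal(F_{p^n}/F_p) ≅ Z/nZ). The divisors of n = 3 are {1, 3}, giving 2 subfields: F_{457^1}, F_{457^3}.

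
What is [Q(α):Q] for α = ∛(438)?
[Q(α):Q] = 3

The minimal polynomial of α is x^3 - 438, irreducible over Q since 438 is not a perfect cube (so x^3 - 438 has no rational root). Hence [Q(α):Q] = deg(m_α) = 3.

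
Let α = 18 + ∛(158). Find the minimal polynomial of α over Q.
m_α(x) = x^3 - 54x^2 + 972x - 5990

Set β = α - 18 = ∛(158), so β^3 = 158. Then (α - 18)^3 - 158 = 0, i.e. α is a root of g(x) = (x - 18)^3 - 158 = x^3 - 54x^2 + 972x - 5990. Since g(x) = h(x - 18) where h(x) = x^3 - 158, and h is irreducible over Q (because 158 is not a perfect cube, so h has no rational root, and a monic cubic with no rational root is irreducible), g is also irreducible (irreducibility is preserved under the substitution x → x - 18). Hence m_α(x) = x^3 - 54x^2 + 972x - 5990.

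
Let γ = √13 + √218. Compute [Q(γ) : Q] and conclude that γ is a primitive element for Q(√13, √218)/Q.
[Q(γ) : Q] = 4 (equivalently, Q(γ) = Q(√13, √218))

Obviously Q(γ) ⊆ Q(√13, √218), and [Q(√13, √218):Q] = 4 (since 13, 218 are distinct squarefree integers > 1 with 2834 not a perfect square). To show equality we compute the minimal polynomial of γ. From γ = √13 + √218: γ^2 = 13 + 2√(2834) + 218 = 231 + 2√(2834), so γ^2 - 231 = 2√(2834); squaring, (γ^2 - 231)^2 = 4·2834, i.e. γ^4 - 462γ^2 + 53361 - 11336 = 0, i.e. γ^4 - 462γ^2 + 42025 = 0. So γ is a root of x^4 - 462x^2 + 42025. This polynomial is irreducible over Q: it has no rational root (each ±√13 ± √218 is irrational), and any factorization into two quadratics over Q would force √(2834) ∈ Q (pairing opposite roots) or √13, √218 ∈ Q (other pairings), all impossible. Hence [Q(γ):Q] = 4 = [Q(√13, √218):Q], so Q(γ) = Q(√13, √218).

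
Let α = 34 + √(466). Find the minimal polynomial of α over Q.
m_α(x) = x^2 - 68x + 690

From α - 34 = √(466), squaring gives (α - 34)^2 = 466, i.e. α^2 - 68α + 1156 = 466, so α^2 - 68α + 690 = 0. The discriminant of x^2 - 68x + 690 is (-68)^2 - 4·(690) = 4624 - 2760 = 1864, and 4·(466) is not a perfect square in Q since 466 is squarefree and ≠ 1. Hence x^2 - 68x + 690 is irreducible over Q and is the minimal polynomial of α.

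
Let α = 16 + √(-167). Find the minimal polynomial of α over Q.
m_α(x) = x^2 - 32x + 423

From α - 16 = √(-167), squaring gives (α - 16)^2 = -167, i.e. α^2 - 32α + 256 = -167, so α^2 - 32α + 423 = 0. The discriminant of x^2 - 32x + 423 is (-32)^2 - 4·(423) = 1024 - 1692 = -668, and 4·(-167) is not a perfect square in Q since -167 is squarefree and ≠ 1. Hence x^2 - 32x + 423 is irreducible over Q and is the minimal polynomial of α.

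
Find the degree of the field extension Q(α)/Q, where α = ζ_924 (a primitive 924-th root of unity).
[Q(α):Q] = 240

The minimal polynomial of ζ_924 over Q is the 924-th cyclotomic polynomial Φ_924(x), which is irreducible over Q and has degree φ(924) = 240. Hence [Q(α):Q] = φ(924) = 240.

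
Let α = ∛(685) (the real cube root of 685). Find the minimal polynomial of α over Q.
m_α(x) = x^3 - 685

α satisfies α^3 = 685, so x^3 - 685 annihilates α. By the rational root test, a rational root p/q (in lowest terms) of x^3 - 685 would satisfy p^3 = 685 q^3, forcing q = 1 and p^3 = 685; but 685 is not a perfect cube, contradiction. A monic cubic over Q with no rational root is irreducible (any nontrivial factorization would include a linear factor). Hence x^3 - 685 is the minimal polynomial of α, and in particular [Q(α):Q] = 3.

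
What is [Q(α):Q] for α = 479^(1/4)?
[Q(α):Q] = 4

α is a root of x^4 - 479. By Eisenstein's criterion at the prime p = 479 (which divides the constant term 479 but p^2 = 229441 does not, since 479 is squarefree), x^4 - 479 is irreducible over Q. Hence [Q(α):Q] = 4.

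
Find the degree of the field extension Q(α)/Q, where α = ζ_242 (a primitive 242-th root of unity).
[Q(α):Q] = 110

The minimal polynomial of ζ_242 over Q is the 242-th cyclotomic polynomial Φ_242(x), which is irreducible over Q and has degree φ(242) = 110. Hence [Q(α):Q] = φ(242) = 110.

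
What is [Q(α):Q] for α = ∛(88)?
[Q(α):Q] = 3

The minimal polynomial of α is x^3 - 88, irreducible over Q since 88 is not a perfect cube (so x^3 - 88 has no rational root). Hence [Q(α):Q] = deg(m_α) = 3.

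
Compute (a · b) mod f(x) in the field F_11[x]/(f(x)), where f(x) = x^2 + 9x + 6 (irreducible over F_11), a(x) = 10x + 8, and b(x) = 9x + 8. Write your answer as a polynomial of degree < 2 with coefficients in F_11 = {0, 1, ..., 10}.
a · b ≡ 2x + 8 (mod f(x))

Multiply in F_11[x]: a(x)·b(x) = (10x + 8)·(9x + 8) = 2x^2 + 9x + 9. This has degree ≥ 2, so divide by f(x) over F_11: 2x^2 + 9x + 9 = (2)·(x^2 + 9x + 6) + (2x + 8). Hence a·b ≡ 2x + 8 (mod f). (F_11[x]/(f) is a field with 11^2 = 121 elements since f is irreducible of degree 2.)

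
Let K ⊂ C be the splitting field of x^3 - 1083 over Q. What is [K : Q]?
[K : Q] = 6

The roots of x^3 - 1083 are ∛1083, ω∛1083, ω^2∛1083 where ω = e^(2πi/3) is a primitive cube root of unity, so K = Q(∛1083, ω). Now [Q(∛1083):Q] = 3 (since 1083 is not a perfect cube, x^3 - 1083 is irreducible) and [Q(ω):Q] = 2. Both 2 and 3 divide [K:Q], and [K:Q] ≤ 3·2 = 6, so [K:Q] = 6. (Equivalently: Q(∛1083) ⊂ R but ω ∉ R, so [K : Q(∛1083)] = 2.)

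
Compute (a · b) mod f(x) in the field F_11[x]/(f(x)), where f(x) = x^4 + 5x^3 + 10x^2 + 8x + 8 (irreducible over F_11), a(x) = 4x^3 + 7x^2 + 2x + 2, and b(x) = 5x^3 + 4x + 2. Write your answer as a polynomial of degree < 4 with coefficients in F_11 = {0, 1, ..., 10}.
a · b ≡ x^3 + 5x^2 + 6x + 6 (mod f(x))

Multiply in F_11[x]: a(x)·b(x) = (4x^3 + 7x^2 + 2x + 2)·(5x^3 + 4x + 2) = 9x^6 + 2x^5 + 4x^4 + 2x^3 + x + 4. This has degree ≥ 4, so divide by f(x) over F_11: 9x^6 + 2x^5 + 4x^4 + 2x^3 + x + 4 = (9x^2 + x + 8)·(x^4 + 5x^3 + 10x^2 + 8x + 8) + (x^3 + 5x^2 + 6x + 6). Hence a·b ≡ x^3 + 5x^2 + 6x + 6 (mod f). (F_11[x]/(f) is a field with 11^4 = 14641 elements since f is irreducible of degree 4.)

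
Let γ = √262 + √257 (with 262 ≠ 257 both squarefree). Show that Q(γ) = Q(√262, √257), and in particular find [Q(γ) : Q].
[Q(γ) : Q] = 4 (equivalently, Q(γ) = Q(√262, √257))

Obviously Q(γ) ⊆ Q(√262, √257), and [Q(√262, √257):Q] = 4 (since 262, 257 are distinct squarefree integers > 1 with 67334 not a perfect square). To show equality we compute the minimal polynomial of γ. From γ = √262 + √257: γ^2 = 262 + 2√(67334) + 257 = 519 + 2√(67334), so γ^2 - 519 = 2√(67334); squaring, (γ^2 - 519)^2 = 4·67334, i.e. γ^4 - 1038γ^2 + 269361 - 269336 = 0, i.e. γ^4 - 1038γ^2 + 25 = 0. So γ is a root of x^4 - 1038x^2 + 25. This polynomial is irreducible over Q: it has no rational root (each ±√262 ± √257 is irrational), and any factorization into two quadratics over Q would force √(67334) ∈ Q (pairing opposite roots) or √262, √257 ∈ Q (other pairings), all impossible. Hence [Q(γ):Q] = 4 = [Q(√262, √257):Q], so Q(γ) = Q(√262, √257).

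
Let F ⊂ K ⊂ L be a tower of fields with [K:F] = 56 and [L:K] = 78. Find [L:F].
[L:F] = 4368

The tower law says that for any tower of field extensions F ⊂ K ⊂ L with finite degrees, [L:F] = [L:K] · [K:F]. Here this gives [L:F] = 78 · 56 = 4368.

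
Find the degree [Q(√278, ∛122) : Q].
[Q(√278, ∛122) : Q] = 6

Let L = Q(√278, ∛122). Since Q(√278) ⊂ L and [Q(√278):Q] = 2, the tower law gives 2 | [L:Q]. Likewise Q(∛122) ⊂ L with [Q(∛122):Q] = 3 (because 122 is not a perfect cube), so 3 | [L:Q]. As gcd(2,3) = 1, [L:Q] is divisible by 6. Conversely L is generated over Q by √278 and ∛122, so [L:Q] ≤ 2·3 = 6. Therefore [Q(√278, ∛122) : Q] = 6.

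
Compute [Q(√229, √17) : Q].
[Q(√229, √17) : Q] = 4

[Q(√229):Q] = 2 (min poly x^2 - 229, irreducible since 229 is squarefree > 1). For the top step, suppose √17 ∈ Q(√229), say √17 = c + d√229 with c, d ∈ Q. Squaring: 17 = c^2 + 229d^2 + 2cd√229. Since √229 ∉ Q this forces 2cd = 0. If d = 0 then √17 = c ∈ Q, contradicting 17 squarefree > 1. If c = 0 then 17 = 229d^2, so 229·17 = (229d)^2 is a perfect square in Q — but 229·17 = 3893 is not a perfect square (since 229 and 17 are distinct squarefree integers). Contradiction. Hence √17 ∉ Q(√229), so x^2 - 17 stays irreducible over Q(√229) and [Q(√229, √17) : Q(√229)] = 2. By the tower law, [Q(√229, √17) : Q] = 2 · 2 = 4.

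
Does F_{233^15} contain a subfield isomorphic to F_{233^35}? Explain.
No: F_{233^35} is not a subfield of F_{233^15}

F_{p^m} embeds in F_{p^n} iff m | n. Here 35 ∤ 15 (since 15 = 0·35 + 15 with remainder 15 ≠ 0), so F_{233^35} is not a subfield of F_{233^15}. Equivalently: if it were, the tower law would give 35 = [F_{233^35}:F_233] dividing [F_{233^15}:F_233] = 15, contradiction.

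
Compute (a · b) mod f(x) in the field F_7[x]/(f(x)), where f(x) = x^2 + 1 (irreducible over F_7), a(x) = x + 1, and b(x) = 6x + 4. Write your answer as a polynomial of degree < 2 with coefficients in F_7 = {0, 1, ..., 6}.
a · b ≡ 3x + 5 (mod f(x))

Multiply in F_7[x]: a(x)·b(x) = (x + 1)·(6x + 4) = 6x^2 + 3x + 4. This has degree ≥ 2, so divide by f(x) over F_7: 6x^2 + 3x + 4 = (6)·(x^2 + 1) + (3x + 5). Hence a·b ≡ 3x + 5 (mod f). (F_7[x]/(f) is a field with 7^2 = 49 elements since f is irreducible of degree 2.)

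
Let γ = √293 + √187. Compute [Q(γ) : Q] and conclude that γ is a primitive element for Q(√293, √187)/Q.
[Q(γ) : Q] = 4 (equivalently, Q(γ) = Q(√293, √187))

Obviously Q(γ) ⊆ Q(√293, √187), and [Q(√293, √187):Q] = 4 (since 293, 187 are distinct squarefree integers > 1 with 54791 not a perfect square). To show equality we compute the minimal polynomial of γ. From γ = √293 + √187: γ^2 = 293 + 2√(54791) + 187 = 480 + 2√(54791), so γ^2 - 480 = 2√(54791); squaring, (γ^2 - 480)^2 = 4·54791, i.e. γ^4 - 960γ^2 + 230400 - 219164 = 0, i.e. γ^4 - 960γ^2 + 11236 = 0. So γ is a root of x^4 - 960x^2 + 11236. This polynomial is irreducible over Q: it has no rational root (each ±√293 ± √187 is irrational), and any factorization into two quadratics over Q would force √(54791) ∈ Q (pairing opposite roots) or √293, √187 ∈ Q (other pairings), all impossible. Hence [Q(γ):Q] = 4 = [Q(√293, √187):Q], so Q(γ) = Q(√293, √187).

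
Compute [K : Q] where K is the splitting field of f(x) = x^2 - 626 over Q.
[K : Q] = 2

f(x) = x^2 - 626 factors as (x - √626)(x + √626). The splitting field is K = Q(√626). Since 626 is squarefree and > 1, it is not a perfect square, so x^2 - 626 is irreducible over Q and [Q(√626) : Q] = 2. Hence [K : Q] = 2.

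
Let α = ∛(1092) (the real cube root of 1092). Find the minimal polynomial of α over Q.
m_α(x) = x^3 - 1092

α satisfies α^3 = 1092, so x^3 - 1092 annihilates α. By the rational root test, a rational root p/q (in lowest terms) of x^3 - 1092 would satisfy p^3 = 1092 q^3, forcing q = 1 and p^3 = 1092; but 1092 is not a perfect cube, contradiction. A monic cubic over Q with no rational root is irreducible (any nontrivial factorization would include a linear factor). Hence x^3 - 1092 is the minimal polynomial of α, and in particular [Q(α):Q] = 3.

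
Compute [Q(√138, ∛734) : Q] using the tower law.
[Q(√138, ∛734) : Q] = 6

Let L = Q(√138, ∛734). Since Q(√138) ⊂ L and [Q(√138):Q] = 2, the tower law gives 2 | [L:Q]. Likewise Q(∛734) ⊂ L with [Q(∛734):Q] = 3 (because 734 is not a perfect cube), so 3 | [L:Q]. As gcd(2,3) = 1, [L:Q] is divisible by 6. Conversely L is generated over Q by √138 and ∛734, so [L:Q] ≤ 2·3 = 6. Therefore [Q(√138, ∛734) : Q] = 6.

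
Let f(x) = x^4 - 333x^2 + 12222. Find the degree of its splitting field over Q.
[K : Q] = 4

Solving the quadratic in x^2: x^2 = (333 ± √(333^2 - 4·12222))/2 = (333 ± √62001)/2 = (333 ± 249)/2, giving x^2 = 42 or x^2 = 291. So f(x) = (x^2 - 42)(x^2 - 291) and the roots of f are ±√42, ±√291. Hence the splitting field is K = Q(√42, √291). Since 42 and 291 are distinct squarefree integers > 1, their product 12222 is not a perfect square, so √291 ∉ Q(√42). By the tower law [K:Q] = [Q(√42,√291):Q(√42)] · [Q(√42):Q] = 2 · 2 = 4.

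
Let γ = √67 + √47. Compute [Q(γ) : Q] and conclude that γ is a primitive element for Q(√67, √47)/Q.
[Q(γ) : Q] = 4 (equivalently, Q(γ) = Q(√67, √47))

Obviously Q(γ) ⊆ Q(√67, √47), and [Q(√67, √47):Q] = 4 (since 67, 47 are distinct squarefree integers > 1 with 3149 not a perfect square). To show equality we compute the minimal polynomial of γ. From γ = √67 + √47: γ^2 = 67 + 2√(3149) + 47 = 114 + 2√(3149), so γ^2 - 114 = 2√(3149); squaring, (γ^2 - 114)^2 = 4·3149, i.e. γ^4 - 228γ^2 + 12996 - 12596 = 0, i.e. γ^4 - 228γ^2 + 400 = 0. So γ is a root of x^4 - 228x^2 + 400. This polynomial is irreducible over Q: it has no rational root (each ±√67 ± √47 is irrational), and any factorization into two quadratics over Q would force √(3149) ∈ Q (pairing opposite roots) or √67, √47 ∈ Q (other pairings), all impossible. Hence [Q(γ):Q] = 4 = [Q(√67, √47):Q], so Q(γ) = Q(√67, √47).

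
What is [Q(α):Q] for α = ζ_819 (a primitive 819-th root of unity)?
[Q(α):Q] = 432

The minimal polynomial of ζ_819 over Q is the 819-th cyclotomic polynomial Φ_819(x), which is irreducible over Q and has degree φ(819) = 432. Hence [Q(α):Q] = φ(819) = 432.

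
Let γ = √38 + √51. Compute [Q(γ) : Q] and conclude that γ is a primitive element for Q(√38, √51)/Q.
[Q(γ) : Q] = 4 (equivalently, Q(γ) = Q(√38, √51))

Obviously Q(γ) ⊆ Q(√38, √51), and [Q(√38, √51):Q] = 4 (since 38, 51 are distinct squarefree integers > 1 with 1938 not a perfect square). To show equality we compute the minimal polynomial of γ. From γ = √38 + √51: γ^2 = 38 + 2√(1938) + 51 = 89 + 2√(1938), so γ^2 - 89 = 2√(1938); squaring, (γ^2 - 89)^2 = 4·1938, i.e. γ^4 - 178γ^2 + 7921 - 7752 = 0, i.e. γ^4 - 178γ^2 + 169 = 0. So γ is a root of x^4 - 178x^2 + 169. This polynomial is irreducible over Q: it has no rational root (each ±√38 ± √51 is irrational), and any factorization into two quadratics over Q would force √(1938) ∈ Q (pairing opposite roots) or √38, √51 ∈ Q (other pairings), all impossible. Hence [Q(γ):Q] = 4 = [Q(√38, √51):Q], so Q(γ) = Q(√38, √51).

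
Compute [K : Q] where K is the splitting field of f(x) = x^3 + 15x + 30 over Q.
[K : Q] = 6

By the rational root test, any rational root of the monic integer polynomial f(x) = x^3 + 15x + 30 must be an integer dividing the constant term 30, i.e. one of ±{1, 2, 3, 5, 6, 10, 15, 30}. Evaluating: f(1) = 46, f(-1) = 14, f(2) = 68, f(-2) = -8, f(3) = 102, f(-3) = -42, f(5) = 230, f(-5) = -170, f(6) = 336, f(-6) = -276, f(10) = 1180, f(-10) = -1120, f(15) = 3630, f(-15) = -3570, f(30) = 27480, f(-30) = -27420; none is 0, so f has no rational root and is therefore irreducible over Q (a cubic with no linear factor over a field is irreducible). For an irreducible cubic, the Galois group is A_3 or S_3 according as the discriminant disc(f) = -4a^3 - 27b^2 = -4·(15)^3 - 27·(30)^2 = -37800 is or is not a square in Q. Here disc(f) = -37800 is not a perfect square in Q, so the Galois group of f over Q is not contained in A_3 and must be all of S_3. The splitting field has degree |S_3| = 6 over Q, so [K : Q] = 6.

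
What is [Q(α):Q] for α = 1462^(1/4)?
[Q(α):Q] = 4

α is a root of x^4 - 1462. By Eisenstein's criterion at the prime p = 2 (which divides the constant term 1462 but p^2 = 4 does not, since 1462 is squarefree), x^4 - 1462 is irreducible over Q. Hence [Q(α):Q] = 4.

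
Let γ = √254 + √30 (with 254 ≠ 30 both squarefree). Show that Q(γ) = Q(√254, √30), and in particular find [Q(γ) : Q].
[Q(γ) : Q] = 4 (equivalently, Q(γ) = Q(√254, √30))

Obviously Q(γ) ⊆ Q(√254, √30), and [Q(√254, √30):Q] = 4 (since 254, 30 are distinct squarefree integers > 1 with 7620 not a perfect square). To show equality we compute the minimal polynomial of γ. From γ = √254 + √30: γ^2 = 254 + 2√(7620) + 30 = 284 + 2√(7620), so γ^2 - 284 = 2√(7620); squaring, (γ^2 - 284)^2 = 4·7620, i.e. γ^4 - 568γ^2 + 80656 - 30480 = 0, i.e. γ^4 - 568γ^2 + 50176 = 0. So γ is a root of x^4 - 568x^2 + 50176. This polynomial is irreducible over Q: it has no rational root (each ±√254 ± √30 is irrational), and any factorization into two quadratics over Q would force √(7620) ∈ Q (pairing opposite roots) or √254, √30 ∈ Q (other pairings), all impossible. Hence [Q(γ):Q] = 4 = [Q(√254, √30):Q], so Q(γ) = Q(√254, √30).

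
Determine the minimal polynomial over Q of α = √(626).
m_α(x) = x^2 - 626

α satisfies α^2 - 626 = 0, so x^2 - 626 annihilates α. Since d = 626 is squarefree and ≠ 1, it is not a perfect square in Q, so x^2 - 626 has no rational root and is therefore irreducible over Q (a degree-2 polynomial over a field is irreducible iff it has no root). Hence m_α(x) = x^2 - 626.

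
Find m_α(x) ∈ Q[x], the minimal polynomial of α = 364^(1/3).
m_α(x) = x^3 - 364

α satisfies α^3 = 364, so x^3 - 364 annihilates α. By the rational root test, a rational root p/q (in lowest terms) of x^3 - 364 would satisfy p^3 = 364 q^3, forcing q = 1 and p^3 = 364; but 364 is not a perfect cube, contradiction. A monic cubic over Q with no rational root is irreducible (any nontrivial factorization would include a linear factor). Hence x^3 - 364 is the minimal polynomial of α, and in particular [Q(α):Q] = 3.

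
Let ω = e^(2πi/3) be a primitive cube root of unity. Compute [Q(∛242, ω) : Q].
[Q(∛242, ω) : Q] = 6

[Q(∛242):Q] = 3 (min poly x^3 - 242, irreducible since 242 is not a perfect cube). [Q(ω):Q] = 2 (min poly x^2 + x + 1). Since Q(∛242) ⊂ R and ω ∉ R, we have ω ∉ Q(∛242), so x^2 + x + 1 remains irreducible over Q(∛242) and [Q(∛242, ω) : Q(∛242)] = 2. By the tower law, [Q(∛242, ω) : Q] = 3 · 2 = 6. (In fact Q(∛242, ω) is the splitting field of x^3 - 242 over Q.)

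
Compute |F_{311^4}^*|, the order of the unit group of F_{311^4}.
|F_{311^4}^*| = 9354951840

F_{311^4} has 311^4 = 9354951841 elements; its multiplicative group consists of all nonzero elements, so |F_{311^4}^*| = 9354951841 - 1 = 9354951840. (It is cyclic since any finite subgroup of the multiplicative group of a field is cyclic.)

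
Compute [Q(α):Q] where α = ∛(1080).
[Q(α):Q] = 3

The minimal polynomial of α is x^3 - 1080, irreducible over Q since 1080 is not a perfect cube (so x^3 - 1080 has no rational root). Hence [Q(α):Q] = deg(m_α) = 3.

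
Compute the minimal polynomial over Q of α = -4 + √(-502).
m_α(x) = x^2 + 8x + 518

From α + 4 = √(-502), squaring gives (α + 4)^2 = -502, i.e. α^2 + 8α + 16 = -502, so α^2 + 8α + 518 = 0. The discriminant of x^2 + 8x + 518 is (8)^2 - 4·(518) = 64 - 2072 = -2008, and 4·(-502) is not a perfect square in Q since -502 is squarefree and ≠ 1. Hence x^2 + 8x + 518 is irreducible over Q and is the minimal polynomial of α.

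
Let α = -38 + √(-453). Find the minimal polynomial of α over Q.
m_α(x) = x^2 + 76x + 1897

From α + 38 = √(-453), squaring gives (α + 38)^2 = -453, i.e. α^2 + 76α + 1444 = -453, so α^2 + 76α + 1897 = 0. The discriminant of x^2 + 76x + 1897 is (76)^2 - 4·(1897) = 5776 - 7588 = -1812, and 4·(-453) is not a perfect square in Q since -453 is squarefree and ≠ 1. Hence x^2 + 76x + 1897 is irreducible over Q and is the minimal polynomial of α.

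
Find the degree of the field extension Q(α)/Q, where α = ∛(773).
[Q(α):Q] = 3

The minimal polynomial of α is x^3 - 773, irreducible over Q since 773 is not a perfect cube (so x^3 - 773 has no rational root). Hence [Q(α):Q] = deg(m_α) = 3.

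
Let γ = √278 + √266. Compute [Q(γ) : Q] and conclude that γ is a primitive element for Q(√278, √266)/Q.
[Q(γ) : Q] = 4 (equivalently, Q(γ) = Q(√278, √266))

Obviously Q(γ) ⊆ Q(√278, √266), and [Q(√278, √266):Q] = 4 (since 278, 266 are distinct squarefree integers > 1 with 73948 not a perfect square). To show equality we compute the minimal polynomial of γ. From γ = √278 + √266: γ^2 = 278 + 2√(73948) + 266 = 544 + 2√(73948), so γ^2 - 544 = 2√(73948); squaring, (γ^2 - 544)^2 = 4·73948, i.e. γ^4 - 1088γ^2 + 295936 - 295792 = 0, i.e. γ^4 - 1088γ^2 + 144 = 0. So γ is a root of x^4 - 1088x^2 + 144. This polynomial is irreducible over Q: it has no rational root (each ±√278 ± √266 is irrational), and any factorization into two quadratics over Q would force √(73948) ∈ Q (pairing opposite roots) or √278, √266 ∈ Q (other pairings), all impossible. Hence [Q(γ):Q] = 4 = [Q(√278, √266):Q], so Q(γ) = Q(√278, √266).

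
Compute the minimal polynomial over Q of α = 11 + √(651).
m_α(x) = x^2 - 22x - 530

From α - 11 = √(651), squaring gives (α - 11)^2 = 651, i.e. α^2 - 22α + 121 = 651, so α^2 - 22α - 530 = 0. The discriminant of x^2 - 22x - 530 is (-22)^2 - 4·(-530) = 484 + 2120 = 2604, and 4·(651) is not a perfect square in Q since 651 is squarefree and ≠ 1. Hence x^2 - 22x - 530 is irreducible over Q and is the minimal polynomial of α.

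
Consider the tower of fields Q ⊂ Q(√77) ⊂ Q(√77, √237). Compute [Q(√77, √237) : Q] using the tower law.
[Q(√77, √237) : Q] = 4

[Q(√77):Q] = 2 (min poly x^2 - 77, irreducible since 77 is squarefree > 1). For the top step, suppose √237 ∈ Q(√77), say √237 = c + d√77 with c, d ∈ Q. Squaring: 237 = c^2 + 77d^2 + 2cd√77. Since √77 ∉ Q this forces 2cd = 0. If d = 0 then √237 = c ∈ Q, contradicting 237 squarefree > 1. If c = 0 then 237 = 77d^2, so 77·237 = (77d)^2 is a perfect square in Q — but 77·237 = 18249 is not a perfect square (since 77 and 237 are distinct squarefree integers). Contradiction. Hence √237 ∉ Q(√77), so x^2 - 237 stays irreducible over Q(√77) and [Q(√77, √237) : Q(√77)] = 2. By the tower law, [Q(√77, √237) : Q] = 2 · 2 = 4.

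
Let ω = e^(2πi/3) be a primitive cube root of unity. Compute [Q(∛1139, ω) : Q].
[Q(∛1139, ω) : Q] = 6

[Q(∛1139):Q] = 3 (min poly x^3 - 1139, irreducible since 1139 is not a perfect cube). [Q(ω):Q] = 2 (min poly x^2 + x + 1). Since Q(∛1139) ⊂ R and ω ∉ R, we have ω ∉ Q(∛1139), so x^2 + x + 1 remains irreducible over Q(∛1139) and [Q(∛1139, ω) : Q(∛1139)] = 2. By the tower law, [Q(∛1139, ω) : Q] = 3 · 2 = 6. (In fact Q(∛1139, ω) is the splitting field of x^3 - 1139 over Q.)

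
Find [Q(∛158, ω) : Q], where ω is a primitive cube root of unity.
[Q(∛158, ω) : Q] = 6

[Q(∛158):Q] = 3 (min poly x^3 - 158, irreducible since 158 is not a perfect cube). [Q(ω):Q] = 2 (min poly x^2 + x + 1). Since Q(∛158) ⊂ R and ω ∉ R, we have ω ∉ Q(∛158), so x^2 + x + 1 remains irreducible over Q(∛158) and [Q(∛158, ω) : Q(∛158)] = 2. By the tower law, [Q(∛158, ω) : Q] = 3 · 2 = 6. (In fact Q(∛158, ω) is the splitting field of x^3 - 158 over Q.)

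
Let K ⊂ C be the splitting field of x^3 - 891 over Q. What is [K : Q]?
[K : Q] = 6

The roots of x^3 - 891 are ∛891, ω∛891, ω^2∛891 where ω = e^(2πi/3) is a primitive cube root of unity, so K = Q(∛891, ω). Now [Q(∛891):Q] = 3 (since 891 is not a perfect cube, x^3 - 891 is irreducible) and [Q(ω):Q] = 2. Both 2 and 3 divide [K:Q], and [K:Q] ≤ 3·2 = 6, so [K:Q] = 6. (Equivalently: Q(∛891) ⊂ R but ω ∉ R, so [K : Q(∛891)] = 2.)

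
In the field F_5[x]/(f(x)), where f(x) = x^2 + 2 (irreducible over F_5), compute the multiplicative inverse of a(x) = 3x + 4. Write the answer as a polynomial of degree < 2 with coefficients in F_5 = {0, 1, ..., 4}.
a(x)^(-1) ≡ 3x + 1 (mod f(x))

Since f is irreducible over F_5, F_5[x]/(f) is a field and a(x) ≠ 0 has an inverse. Apply the extended Euclidean algorithm to f(x) and a(x) in F_5[x]: f(x) = (2x + 4)·a(x) + (1). The last nonzero remainder is the constant 1 = gcd(f, a) in F_5. Back-substituting through the division chain expresses 1 = s(x)·a(x) + t(x)·f(x) with s(x) ≡ 3x + 1 (mod f), so a(x)^(-1) ≡ s(x) = 3x + 1 (mod f). Check: (3x + 4)·(3x + 1) = 4x^2 + 4 ≡ 1 (mod x^2 + 2).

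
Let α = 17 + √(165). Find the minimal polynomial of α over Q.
m_α(x) = x^2 - 34x + 124

From α - 17 = √(165), squaring gives (α - 17)^2 = 165, i.e. α^2 - 34α + 289 = 165, so α^2 - 34α + 124 = 0. The discriminant of x^2 - 34x + 124 is (-34)^2 - 4·(124) = 1156 - 496 = 660, and 4·(165) is not a perfect square in Q since 165 is squarefree and ≠ 1. Hence x^2 - 34x + 124 is irreducible over Q and is the minimal polynomial of α.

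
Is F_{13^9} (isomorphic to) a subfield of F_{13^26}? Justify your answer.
No: F_{13^9} is not a subfield of F_{13^26}

F_{p^m} embeds in F_{p^n} iff m | n. Here 9 ∤ 26 (since 26 = 2·9 + 8 with remainder 8 ≠ 0), so F_{13^9} is not a subfield of F_{13^26}. Equivalently: if it were, the tower law would give 9 = [F_{13^9}:F_13] dividing [F_{13^26}:F_13] = 26, contradiction.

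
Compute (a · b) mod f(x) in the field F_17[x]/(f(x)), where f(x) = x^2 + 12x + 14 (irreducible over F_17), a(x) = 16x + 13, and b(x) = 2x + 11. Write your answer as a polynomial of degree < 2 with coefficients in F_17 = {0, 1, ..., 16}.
a · b ≡ 5x + 1 (mod f(x))

Multiply in F_17[x]: a(x)·b(x) = (16x + 13)·(2x + 11) = 15x^2 + 15x + 7. This has degree ≥ 2, so divide by f(x) over F_17: 15x^2 + 15x + 7 = (15)·(x^2 + 12x + 14) + (5x + 1). Hence a·b ≡ 5x + 1 (mod f). (F_17[x]/(f) is a field with 17^2 = 289 elements since f is irreducible of degree 2.)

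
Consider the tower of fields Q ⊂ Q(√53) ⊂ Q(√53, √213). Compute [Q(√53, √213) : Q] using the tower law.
[Q(√53, √213) : Q] = 4

[Q(√53):Q] = 2 (min poly x^2 - 53, irreducible since 53 is squarefree > 1). For the top step, suppose √213 ∈ Q(√53), say √213 = c + d√53 with c, d ∈ Q. Squaring: 213 = c^2 + 53d^2 + 2cd√53. Since √53 ∉ Q this forces 2cd = 0. If d = 0 then √213 = c ∈ Q, contradicting 213 squarefree > 1. If c = 0 then 213 = 53d^2, so 53·213 = (53d)^2 is a perfect square in Q — but 53·213 = 11289 is not a perfect square (since 53 and 213 are distinct squarefree integers). Contradiction. Hence √213 ∉ Q(√53), so x^2 - 213 stays irreducible over Q(√53) and [Q(√53, √213) : Q(√53)] = 2. By the tower law, [Q(√53, √213) : Q] = 2 · 2 = 4.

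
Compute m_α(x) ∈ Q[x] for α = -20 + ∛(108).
m_α(x) = x^3 + 60x^2 + 1200x + 7892

Set β = α + 20 = ∛(108), so β^3 = 108. Then (α + 20)^3 - 108 = 0, i.e. α is a root of g(x) = (x + 20)^3 - 108 = x^3 + 60x^2 + 1200x + 7892. Since g(x) = h(x + 20) where h(x) = x^3 - 108, and h is irreducible over Q (because 108 is not a perfect cube, so h has no rational root, and a monic cubic with no rational root is irreducible), g is also irreducible (irreducibility is preserved under the substitution x → x + 20). Hence m_α(x) = x^3 + 60x^2 + 1200x + 7892.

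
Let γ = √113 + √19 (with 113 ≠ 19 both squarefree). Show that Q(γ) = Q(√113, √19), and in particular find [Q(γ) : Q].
[Q(γ) : Q] = 4 (equivalently, Q(γ) = Q(√113, √19))

Obviously Q(γ) ⊆ Q(√113, √19), and [Q(√113, √19):Q] = 4 (since 113, 19 are distinct squarefree integers > 1 with 2147 not a perfect square). To show equality we compute the minimal polynomial of γ. From γ = √113 + √19: γ^2 = 113 + 2√(2147) + 19 = 132 + 2√(2147), so γ^2 - 132 = 2√(2147); squaring, (γ^2 - 132)^2 = 4·2147, i.e. γ^4 - 264γ^2 + 17424 - 8588 = 0, i.e. γ^4 - 264γ^2 + 8836 = 0. So γ is a root of x^4 - 264x^2 + 8836. This polynomial is irreducible over Q: it has no rational root (each ±√113 ± √19 is irrational), and any factorization into two quadratics over Q would force √(2147) ∈ Q (pairing opposite roots) or √113, √19 ∈ Q (other pairings), all impossible. Hence [Q(γ):Q] = 4 = [Q(√113, √19):Q], so Q(γ) = Q(√113, √19).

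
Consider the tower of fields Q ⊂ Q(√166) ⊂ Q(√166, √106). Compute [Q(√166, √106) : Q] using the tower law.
[Q(√166, √106) : Q] = 4

[Q(√166):Q] = 2 (min poly x^2 - 166, irreducible since 166 is squarefree > 1). For the top step, suppose √106 ∈ Q(√166), say √106 = c + d√166 with c, d ∈ Q. Squaring: 106 = c^2 + 166d^2 + 2cd√166. Since √166 ∉ Q this forces 2cd = 0. If d = 0 then √106 = c ∈ Q, contradicting 106 squarefree > 1. If c = 0 then 106 = 166d^2, so 166·106 = (166d)^2 is a perfect square in Q — but 166·106 = 17596 is not a perfect square (since 166 and 106 are distinct squarefree integers). Contradiction. Hence √106 ∉ Q(√166), so x^2 - 106 stays irreducible over Q(√166) and [Q(√166, √106) : Q(√166)] = 2. By the tower law, [Q(√166, √106) : Q] = 2 · 2 = 4.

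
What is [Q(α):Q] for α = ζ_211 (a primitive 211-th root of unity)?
[Q(α):Q] = 210

The minimal polynomial of ζ_211 over Q is the 211-th cyclotomic polynomial Φ_211(x), which is irreducible over Q and has degree φ(211) = 210. Hence [Q(α):Q] = φ(211) = 210.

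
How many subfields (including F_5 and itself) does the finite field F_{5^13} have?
F_{5^13} has 2 subfields

The subfields of F_{p^n} are exactly the fields F_{p^d} for d | n (each is the fixed field of the unique index-d subgroup of Gal(F_{p^n}/F_p) ≅ Z/nZ). The divisors of n = 13 are {1, 13}, giving 2 subfields: F_{5^1}, F_{5^13}.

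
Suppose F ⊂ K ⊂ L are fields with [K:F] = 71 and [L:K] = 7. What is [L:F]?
[L:F] = 497

The tower law says that for any tower of field extensions F ⊂ K ⊂ L with finite degrees, [L:F] = [L:K] · [K:F]. Here this gives [L:F] = 7 · 71 = 497.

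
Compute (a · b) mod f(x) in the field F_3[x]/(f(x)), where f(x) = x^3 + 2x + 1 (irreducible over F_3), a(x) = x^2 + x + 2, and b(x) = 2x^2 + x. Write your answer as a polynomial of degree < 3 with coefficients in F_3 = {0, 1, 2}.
a · b ≡ x^2 (mod f(x))

Multiply in F_3[x]: a(x)·b(x) = (x^2 + x + 2)·(2x^2 + x) = 2x^4 + 2x^2 + 2x. This has degree ≥ 3, so divide by f(x) over F_3: 2x^4 + 2x^2 + 2x = (2x)·(x^3 + 2x + 1) + (x^2). Hence a·b ≡ x^2 (mod f). (F_3[x]/(f) is a field with 3^3 = 27 elements since f is irreducible of degree 3.)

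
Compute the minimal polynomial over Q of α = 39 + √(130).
m_α(x) = x^2 - 78x + 1391

From α - 39 = √(130), squaring gives (α - 39)^2 = 130, i.e. α^2 - 78α + 1521 = 130, so α^2 - 78α + 1391 = 0. The discriminant of x^2 - 78x + 1391 is (-78)^2 - 4·(1391) = 6084 - 5564 = 520, and 4·(130) is not a perfect square in Q since 130 is squarefree and ≠ 1. Hence x^2 - 78x + 1391 is irreducible over Q and is the minimal polynomial of α.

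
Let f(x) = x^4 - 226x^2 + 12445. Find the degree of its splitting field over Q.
[K : Q] = 4

Solving the quadratic in x^2: x^2 = (226 ± √(226^2 - 4·12445))/2 = (226 ± √1296)/2 = (226 ± 36)/2, giving x^2 = 95 or x^2 = 131. So f(x) = (x^2 - 95)(x^2 - 131) and the roots of f are ±√95, ±√131. Hence the splitting field is K = Q(√95, √131). Since 95 and 131 are distinct squarefree integers > 1, their product 12445 is not a perfect square, so √131 ∉ Q(√95). By the tower law [K:Q] = [Q(√95,√131):Q(√95)] · [Q(√95):Q] = 2 · 2 = 4.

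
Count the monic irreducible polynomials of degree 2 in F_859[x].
There are 368511 monic irreducible polynomials of degree 2 over F_859

Each element of F_{859^2} that lies in no proper subfield is a root of exactly one monic irreducible of degree 2 over F_859, and each such polynomial has 2 distinct roots in F_{859^2}. By Möbius inversion the count is N_859(2) = (1/2) Σ_{d|2} μ(2/d) · 859^d = (1/2)(μ(2)·859^1 + μ(1)·859^2) = 737022/2 = 368511.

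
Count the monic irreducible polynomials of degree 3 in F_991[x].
There are 324413760 monic irreducible polynomials of degree 3 over F_991

Each element of F_{991^3} that lies in no proper subfield is a root of exactly one monic irreducible of degree 3 over F_991, and each such polynomial has 3 distinct roots in F_{991^3}. By Möbius inversion the count is N_991(3) = (1/3) Σ_{d|3} μ(3/d) · 991^d = (1/3)(μ(3)·991^1 + μ(1)·991^3) = 973241280/3 = 324413760.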